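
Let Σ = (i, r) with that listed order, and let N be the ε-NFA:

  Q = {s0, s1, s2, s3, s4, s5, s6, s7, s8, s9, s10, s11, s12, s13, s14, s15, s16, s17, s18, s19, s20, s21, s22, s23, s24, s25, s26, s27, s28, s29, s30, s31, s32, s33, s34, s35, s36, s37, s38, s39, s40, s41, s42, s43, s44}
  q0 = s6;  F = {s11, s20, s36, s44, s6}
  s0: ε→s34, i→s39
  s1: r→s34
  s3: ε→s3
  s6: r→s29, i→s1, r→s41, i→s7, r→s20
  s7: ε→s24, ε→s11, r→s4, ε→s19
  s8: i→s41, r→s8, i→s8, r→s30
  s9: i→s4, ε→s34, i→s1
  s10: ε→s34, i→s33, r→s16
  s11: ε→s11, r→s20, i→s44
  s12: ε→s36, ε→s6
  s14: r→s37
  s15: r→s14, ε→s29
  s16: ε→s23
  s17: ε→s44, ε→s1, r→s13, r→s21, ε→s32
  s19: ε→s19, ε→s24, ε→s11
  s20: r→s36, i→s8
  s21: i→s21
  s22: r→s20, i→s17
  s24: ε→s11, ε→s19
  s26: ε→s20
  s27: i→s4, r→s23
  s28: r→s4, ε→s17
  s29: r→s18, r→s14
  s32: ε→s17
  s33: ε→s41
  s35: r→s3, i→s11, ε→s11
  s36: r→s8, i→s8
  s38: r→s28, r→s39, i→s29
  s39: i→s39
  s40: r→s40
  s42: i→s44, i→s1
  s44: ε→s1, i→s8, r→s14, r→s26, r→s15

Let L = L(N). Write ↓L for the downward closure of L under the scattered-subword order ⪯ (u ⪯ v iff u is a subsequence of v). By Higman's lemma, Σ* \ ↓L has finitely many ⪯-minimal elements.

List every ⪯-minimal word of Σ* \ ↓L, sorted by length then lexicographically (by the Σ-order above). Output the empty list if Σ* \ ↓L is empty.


|Q|=45, |F|=5, |δ|=73 (26 ε).
min D↑ (6 st, q0=0, F={4}): 0:i→1,r→2 1:i→3,r→2 2:i→4,r→5 3:i→4,r→2 4:i→4,r→4 5:i→4,r→4 (ε-aug+det+¬).
'ri': N↓-sim [20, 13, 3] end={s30,s41,s8} rej; 2/2 single-dels accept.
'iii': |S_i|=[20, 19, 14, 3] end={s30,s41,s8} rej; 3/3 deletions ∈↓L.
'rrr': N↓-sim [20, 13, 7, 4] end={s30,s37,s41,s8} ∉↓L; 3/3 single-dels accept.
3 obstructions.

A = [ri, iii, rrr].


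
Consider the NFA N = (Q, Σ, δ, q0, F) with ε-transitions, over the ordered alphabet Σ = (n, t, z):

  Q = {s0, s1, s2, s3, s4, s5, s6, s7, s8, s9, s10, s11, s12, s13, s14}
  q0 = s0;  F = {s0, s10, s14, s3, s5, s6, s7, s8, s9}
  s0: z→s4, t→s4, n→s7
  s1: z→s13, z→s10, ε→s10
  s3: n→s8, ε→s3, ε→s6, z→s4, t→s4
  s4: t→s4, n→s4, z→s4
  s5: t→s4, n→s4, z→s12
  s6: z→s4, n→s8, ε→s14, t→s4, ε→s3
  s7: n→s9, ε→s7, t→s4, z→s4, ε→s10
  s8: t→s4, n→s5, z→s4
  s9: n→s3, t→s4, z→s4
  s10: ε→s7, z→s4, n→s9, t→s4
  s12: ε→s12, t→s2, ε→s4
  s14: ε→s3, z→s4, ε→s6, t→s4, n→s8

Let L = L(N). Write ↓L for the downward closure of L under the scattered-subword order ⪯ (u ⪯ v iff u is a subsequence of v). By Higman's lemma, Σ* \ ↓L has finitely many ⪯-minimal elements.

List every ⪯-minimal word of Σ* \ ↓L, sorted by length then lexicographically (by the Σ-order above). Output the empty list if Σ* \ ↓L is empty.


A = [t, z, nnnnnn].

|Q|=15, |F|=9, |δ|=45 (12 ε).
min D↑ (7 st, q0=0, F={2}): 0:n→1,t→2,z→2 1:n→3,t→2,z→2 2:n→2,t→2,z→2 3:n→4,t→2,z→2 4:n→5,t→2,z→2 5:n→6,t→2,z→2 6:n→2,t→2,z→2 (ε-aug+det+¬).
't': |S_i|=[12, 2] end={s2,s4} — reject; 1/1 deletions ∈↓L.
'z': |S_i|=[12, 3] end={s12,s2,s4} — reject; 1/1 single-dels accept.
'nnnnnn': run [12, 11, 9, 8, 5, 4, 1] end={s4} rej; 6/6 deletions ∈↓L.
3 minimals (antichain).


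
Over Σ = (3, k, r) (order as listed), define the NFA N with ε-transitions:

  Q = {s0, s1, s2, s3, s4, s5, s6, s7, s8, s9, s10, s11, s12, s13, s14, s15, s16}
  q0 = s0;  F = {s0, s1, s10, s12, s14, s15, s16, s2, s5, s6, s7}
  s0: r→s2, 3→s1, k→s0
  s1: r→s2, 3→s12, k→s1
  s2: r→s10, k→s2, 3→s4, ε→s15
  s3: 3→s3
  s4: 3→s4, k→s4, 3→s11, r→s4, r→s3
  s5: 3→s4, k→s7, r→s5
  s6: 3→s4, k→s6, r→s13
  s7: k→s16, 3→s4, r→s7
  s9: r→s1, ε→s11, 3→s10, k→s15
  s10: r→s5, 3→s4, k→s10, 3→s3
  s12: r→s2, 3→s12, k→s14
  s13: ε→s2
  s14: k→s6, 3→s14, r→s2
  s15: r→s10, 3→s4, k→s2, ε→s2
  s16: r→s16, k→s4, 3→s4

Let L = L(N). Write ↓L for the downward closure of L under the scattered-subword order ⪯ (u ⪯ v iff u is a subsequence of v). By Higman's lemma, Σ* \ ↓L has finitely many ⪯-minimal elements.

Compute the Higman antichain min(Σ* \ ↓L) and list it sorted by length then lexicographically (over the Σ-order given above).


|Q|=17, |F|=11, |δ|=47 (4 ε).
min D↑ (11 st, q0=0, F={4}): 0:3→1,k→0,r→2 1:3→3,k→1,r→2 2:3→4,k→2,r→5 3:3→3,k→6,r→2 4:3→4,k→4,r→4 5:3→4,k→5,r→7 6:3→6,k→8,r→2 7:3→4,k→9,r→7 8:3→4,k→8,r→2 9:3→4,k→10,r→9 10:3→4,k→4,r→10.
'r3': |S_i|=[15, 10, 3] end={s11,s3,s4} ∉↓L; 2/2 del acc.
'33kk3': |S_i|=[15, 14, 13, 12, 11, 3] end={s11,s3,s4} ∉↓L; 5/5 del acc.
'rrrkkk': run [15, 10, 7, 6, 5, 4, 3] end={s11,s3,s4} — reject; 6/6 single-dels accept.
3 words, ⪯-incomp.

A = [r3, 33kk3, rrrkkk].


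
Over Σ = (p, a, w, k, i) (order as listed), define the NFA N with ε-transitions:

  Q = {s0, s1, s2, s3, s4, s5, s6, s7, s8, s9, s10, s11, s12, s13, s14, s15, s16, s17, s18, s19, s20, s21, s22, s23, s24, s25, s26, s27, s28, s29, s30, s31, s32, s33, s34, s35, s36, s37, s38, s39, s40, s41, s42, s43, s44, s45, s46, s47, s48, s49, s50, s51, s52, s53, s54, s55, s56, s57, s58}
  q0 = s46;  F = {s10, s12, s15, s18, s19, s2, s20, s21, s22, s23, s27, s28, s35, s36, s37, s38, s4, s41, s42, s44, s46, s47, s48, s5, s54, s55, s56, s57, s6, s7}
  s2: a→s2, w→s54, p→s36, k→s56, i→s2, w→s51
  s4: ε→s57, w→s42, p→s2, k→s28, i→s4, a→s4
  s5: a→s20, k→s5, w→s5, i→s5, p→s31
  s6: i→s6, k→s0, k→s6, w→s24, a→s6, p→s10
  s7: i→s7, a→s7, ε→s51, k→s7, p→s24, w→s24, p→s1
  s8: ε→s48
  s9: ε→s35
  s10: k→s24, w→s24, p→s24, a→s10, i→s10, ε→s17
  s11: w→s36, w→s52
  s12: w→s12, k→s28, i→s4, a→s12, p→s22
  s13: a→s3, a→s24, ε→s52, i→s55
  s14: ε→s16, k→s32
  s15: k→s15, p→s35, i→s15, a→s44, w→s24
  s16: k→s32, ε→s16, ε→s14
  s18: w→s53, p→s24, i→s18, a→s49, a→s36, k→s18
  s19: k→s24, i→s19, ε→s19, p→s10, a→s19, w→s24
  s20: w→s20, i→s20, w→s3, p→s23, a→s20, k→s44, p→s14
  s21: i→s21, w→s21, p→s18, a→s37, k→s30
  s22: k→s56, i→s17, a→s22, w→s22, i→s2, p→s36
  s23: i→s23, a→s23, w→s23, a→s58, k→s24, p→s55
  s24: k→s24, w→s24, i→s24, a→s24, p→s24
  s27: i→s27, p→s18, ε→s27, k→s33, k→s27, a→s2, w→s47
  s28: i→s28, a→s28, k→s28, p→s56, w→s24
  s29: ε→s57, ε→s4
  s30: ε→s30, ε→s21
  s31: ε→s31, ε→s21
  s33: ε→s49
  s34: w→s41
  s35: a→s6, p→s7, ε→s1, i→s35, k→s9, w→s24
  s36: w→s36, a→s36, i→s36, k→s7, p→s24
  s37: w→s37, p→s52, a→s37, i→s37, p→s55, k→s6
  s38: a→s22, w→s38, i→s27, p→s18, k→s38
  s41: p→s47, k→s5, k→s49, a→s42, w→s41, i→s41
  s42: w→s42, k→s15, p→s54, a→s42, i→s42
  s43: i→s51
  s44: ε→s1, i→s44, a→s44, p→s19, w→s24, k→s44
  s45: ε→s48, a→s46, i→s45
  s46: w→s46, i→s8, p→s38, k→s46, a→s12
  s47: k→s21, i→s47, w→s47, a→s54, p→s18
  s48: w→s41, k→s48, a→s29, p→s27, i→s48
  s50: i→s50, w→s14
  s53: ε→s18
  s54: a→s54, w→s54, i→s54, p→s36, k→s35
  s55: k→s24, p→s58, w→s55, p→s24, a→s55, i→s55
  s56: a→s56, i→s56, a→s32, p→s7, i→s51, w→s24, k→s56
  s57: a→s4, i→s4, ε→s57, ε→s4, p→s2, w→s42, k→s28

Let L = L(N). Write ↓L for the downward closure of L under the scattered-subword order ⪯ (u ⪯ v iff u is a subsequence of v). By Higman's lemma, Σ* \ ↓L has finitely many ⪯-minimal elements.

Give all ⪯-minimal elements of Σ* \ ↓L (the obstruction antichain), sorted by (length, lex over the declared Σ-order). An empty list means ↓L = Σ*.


Antichain: [ppp, akw, iwkapk].

|Q|=59, |F|=30, |δ|=206 (24 ε).
min D↑ (30 st, q0=0, F={10}): 0:p→1,a→2,w→0,k→0,i→3 1:p→4,a→5,w→1,k→1,i→6 2:p→5,a→2,w→2,k→7,i→8 3:p→6,a→8,w→9,k→3,i→3 4:p→10,a→11,w→4,k→4,i→4 5:p→11,a→5,w→5,k→12,i→13 6:p→4,a→13,w→14,k→6,i→6 7:p→12,a→7,w→10,k→7,i→7 8:p→13,a→8,w→15,k→7,i→8 9:p→14,a→15,w→9,k→16,i→9 10:p→10,a→10,w→10,k→10,i→10 11:p→10,a→11,w→11,k→17,i→11 12:p→17,a→12,w→10,k→12,i→12 13:p→11,a→13,w→18,k→12,i→13 14:p→4,a→18,w→14,k→19,i→14 15:p→18,a→15,w→15,k→20,i→15 16:p→19,a→21,w→16,k→16,i→16 17:p→10,a→17,w→10,k→17,i→17 18:p→11,a→18,w→18,k→22,i→18 19:p→4,a→23,w→19,k→19,i→19 20:p→22,a→24,w→10,k→20,i→20 21:p→25,a→21,w→21,k→24,i→21 22:p→17,a→26,w→10,k→22,i→22 23:p→27,a→23,w→23,k→26,i→23 24:p→28,a→24,w→10,k→24,i→24 25:p→27,a→25,w→25,k→10,i→25 26:p→29,a→26,w→10,k→26,i→26 27:p→10,a→27,w→27,k→10,i→27 28:p→29,a→28,w→10,k→10,i→28 29:p→10,a→29,w→10,k→10,i→29 [Hopcroft].
'ppp': run [49, 34, 13, 3] end={s1,s24,s58} — reject; 3/3 single-dels accept.
'akw': N↓-sim [49, 35, 16, 1] end={s24} ∉↓L; 3/3 single-dels accept.
'iwkapk': run [49, 45, 35, 31, 22, 12, 2] end={s24,s32} ∉↓L; 6/6 del acc.
3 obstructions.


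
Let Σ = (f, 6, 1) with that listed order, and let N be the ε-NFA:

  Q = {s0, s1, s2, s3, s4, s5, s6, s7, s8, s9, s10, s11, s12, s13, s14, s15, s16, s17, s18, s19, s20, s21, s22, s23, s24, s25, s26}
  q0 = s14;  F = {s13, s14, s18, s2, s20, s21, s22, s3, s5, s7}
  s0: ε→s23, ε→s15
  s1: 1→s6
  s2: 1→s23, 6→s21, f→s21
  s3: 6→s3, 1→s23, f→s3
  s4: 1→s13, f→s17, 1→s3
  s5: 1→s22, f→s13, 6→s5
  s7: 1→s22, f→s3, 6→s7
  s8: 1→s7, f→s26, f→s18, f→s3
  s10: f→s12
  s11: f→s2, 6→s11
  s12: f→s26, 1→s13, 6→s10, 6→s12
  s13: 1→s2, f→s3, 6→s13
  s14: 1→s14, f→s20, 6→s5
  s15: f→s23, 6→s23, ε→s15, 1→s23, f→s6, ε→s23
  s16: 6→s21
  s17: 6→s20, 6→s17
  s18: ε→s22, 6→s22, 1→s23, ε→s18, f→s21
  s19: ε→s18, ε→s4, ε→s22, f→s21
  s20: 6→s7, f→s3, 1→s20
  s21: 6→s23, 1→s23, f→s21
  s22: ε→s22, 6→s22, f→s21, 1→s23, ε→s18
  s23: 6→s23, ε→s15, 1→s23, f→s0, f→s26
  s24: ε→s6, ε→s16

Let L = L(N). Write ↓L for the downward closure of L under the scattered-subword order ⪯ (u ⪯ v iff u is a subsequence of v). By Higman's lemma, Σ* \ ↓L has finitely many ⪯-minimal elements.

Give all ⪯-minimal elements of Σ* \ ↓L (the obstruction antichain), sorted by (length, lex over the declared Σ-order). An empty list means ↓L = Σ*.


A = [ff1, 611, 61f6, 6f166].

|Q|=27, |F|=10, |δ|=71 (14 ε).
min D↑ (10 st, q0=0, F={7}): 0:f→1,6→2,1→0 1:f→3,6→4,1→1 2:f→5,6→2,1→6 3:f→3,6→3,1→7 4:f→3,6→4,1→6 5:f→3,6→5,1→8 6:f→9,6→6,1→7 7:f→7,6→7,1→7 8:f→9,6→9,1→7 9:f→9,6→7,1→7 (ε-aug+det+¬).
'ff1': |S_i|=[15, 13, 7, 5] end={s0,s15,s23,s26,s6} ∉↓L; 3/3 deletions ∈↓L.
'611': run [15, 13, 9, 5] end={s0,s15,s23,s26,s6} — reject; 3/3 del acc.
'61f6': run [15, 13, 9, 6, 5] end={s0,s15,s23,s26,s6} ∉↓L; 4/4 del acc.
'6f166': |S_i|=[15, 13, 9, 7, 6, 5] end={s0,s15,s23,s26,s6} ∉↓L; 5/5 single-dels accept.
4 minimals (antichain).


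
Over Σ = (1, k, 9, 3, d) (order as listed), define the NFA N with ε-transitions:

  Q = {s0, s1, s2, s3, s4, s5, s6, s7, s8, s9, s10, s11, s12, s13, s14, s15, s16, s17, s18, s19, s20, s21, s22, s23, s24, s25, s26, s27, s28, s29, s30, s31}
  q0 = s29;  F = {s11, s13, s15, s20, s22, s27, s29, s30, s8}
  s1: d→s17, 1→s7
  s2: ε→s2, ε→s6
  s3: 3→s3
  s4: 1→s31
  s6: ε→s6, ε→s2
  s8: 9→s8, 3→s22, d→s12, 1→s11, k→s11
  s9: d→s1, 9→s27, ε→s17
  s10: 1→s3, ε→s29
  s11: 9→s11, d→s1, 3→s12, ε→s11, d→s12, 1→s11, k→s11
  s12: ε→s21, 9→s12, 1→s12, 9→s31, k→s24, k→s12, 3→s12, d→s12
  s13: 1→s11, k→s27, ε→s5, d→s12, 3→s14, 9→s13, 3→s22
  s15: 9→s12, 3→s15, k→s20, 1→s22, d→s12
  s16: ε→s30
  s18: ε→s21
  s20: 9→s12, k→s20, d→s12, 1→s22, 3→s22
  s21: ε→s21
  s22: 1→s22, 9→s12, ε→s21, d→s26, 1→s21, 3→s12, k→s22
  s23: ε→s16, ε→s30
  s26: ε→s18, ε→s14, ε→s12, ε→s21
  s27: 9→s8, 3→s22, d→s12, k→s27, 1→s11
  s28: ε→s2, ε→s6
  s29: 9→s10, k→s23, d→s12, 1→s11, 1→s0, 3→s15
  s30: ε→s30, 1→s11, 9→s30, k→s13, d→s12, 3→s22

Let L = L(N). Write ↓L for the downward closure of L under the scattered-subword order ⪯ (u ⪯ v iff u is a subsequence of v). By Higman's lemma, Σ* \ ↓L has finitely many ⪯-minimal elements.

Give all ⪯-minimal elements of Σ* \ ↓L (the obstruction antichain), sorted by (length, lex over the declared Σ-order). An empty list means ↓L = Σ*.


Antichain: [d, 13, 39, k33, kkk9k3].

|Q|=32, |F|=9, |δ|=85 (22 ε).
min D↑ (10 st, q0=0, F={4}): 0:1→1,k→2,9→0,3→3,d→4 1:1→1,k→1,9→1,3→4,d→4 2:1→1,k→5,9→2,3→6,d→4 3:1→6,k→7,9→4,3→3,d→4 4:1→4,k→4,9→4,3→4,d→4 5:1→1,k→8,9→5,3→6,d→4 6:1→6,k→6,9→4,3→4,d→4 7:1→6,k→7,9→4,3→6,d→4 8:1→1,k→8,9→9,3→6,d→4 9:1→1,k→1,9→9,3→6,d→4.
'd': N↓-sim [25, 10] end={s1,s12,s14,s17,s18,s21,s24,s26,s31,s7} ∉↓L; 1/1 deletions ∈↓L.
'13': |S_i|=[25, 14, 5] end={s12,s21,s24,s3,s31} ∉↓L; 2/2 single-dels accept.
'39': |S_i|=[25, 11, 4] end={s12,s21,s24,s31} rej; 2/2 single-dels accept.
'k33': run [25, 20, 8, 4] end={s12,s21,s24,s31} ∉↓L; 3/3 single-dels accept.
'kkk9k3': |S_i|=[25, 20, 17, 15, 13, 12, 4] end={s12,s21,s24,s31} ∉↓L; 6/6 single-dels accept.
5 minimals (antichain).


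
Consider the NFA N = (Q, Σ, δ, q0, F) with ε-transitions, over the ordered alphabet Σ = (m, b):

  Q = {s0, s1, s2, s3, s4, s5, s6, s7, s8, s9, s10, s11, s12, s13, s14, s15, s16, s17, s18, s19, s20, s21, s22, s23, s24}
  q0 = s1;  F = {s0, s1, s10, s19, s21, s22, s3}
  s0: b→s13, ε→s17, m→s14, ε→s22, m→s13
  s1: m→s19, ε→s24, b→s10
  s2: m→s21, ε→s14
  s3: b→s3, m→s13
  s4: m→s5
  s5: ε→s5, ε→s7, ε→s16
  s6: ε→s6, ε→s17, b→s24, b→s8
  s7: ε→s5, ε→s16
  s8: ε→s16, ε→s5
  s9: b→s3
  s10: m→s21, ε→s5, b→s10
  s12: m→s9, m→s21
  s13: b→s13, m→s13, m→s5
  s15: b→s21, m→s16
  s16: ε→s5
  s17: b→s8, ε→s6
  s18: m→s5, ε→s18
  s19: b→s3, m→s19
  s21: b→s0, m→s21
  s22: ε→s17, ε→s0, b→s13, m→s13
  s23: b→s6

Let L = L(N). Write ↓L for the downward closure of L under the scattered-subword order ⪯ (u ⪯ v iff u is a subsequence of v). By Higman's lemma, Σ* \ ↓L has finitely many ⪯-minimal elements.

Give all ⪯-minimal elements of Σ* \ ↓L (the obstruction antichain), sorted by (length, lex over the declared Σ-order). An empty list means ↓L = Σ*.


|Q|=25, |F|=7, |δ|=49 (19 ε).
min D↑ (7 st, q0=0, F={5}): 0:m→1,b→2 1:m→1,b→3 2:m→4,b→2 3:m→5,b→3 4:m→4,b→6 5:m→5,b→5 6:m→5,b→5 (ε-aug+det+¬).
'mbm': |S_i|=[16, 14, 12, 5] end={s13,s14,s16,s5,s7} ∉↓L; 3/3 single-dels accept.
'bmbb': |S_i|=[16, 14, 12, 11, 6] end={s13,s16,s24,s5,s7,s8} rej; 4/4 del acc.
2 minimals (antichain).

Antichain: [mbm, bmbb].


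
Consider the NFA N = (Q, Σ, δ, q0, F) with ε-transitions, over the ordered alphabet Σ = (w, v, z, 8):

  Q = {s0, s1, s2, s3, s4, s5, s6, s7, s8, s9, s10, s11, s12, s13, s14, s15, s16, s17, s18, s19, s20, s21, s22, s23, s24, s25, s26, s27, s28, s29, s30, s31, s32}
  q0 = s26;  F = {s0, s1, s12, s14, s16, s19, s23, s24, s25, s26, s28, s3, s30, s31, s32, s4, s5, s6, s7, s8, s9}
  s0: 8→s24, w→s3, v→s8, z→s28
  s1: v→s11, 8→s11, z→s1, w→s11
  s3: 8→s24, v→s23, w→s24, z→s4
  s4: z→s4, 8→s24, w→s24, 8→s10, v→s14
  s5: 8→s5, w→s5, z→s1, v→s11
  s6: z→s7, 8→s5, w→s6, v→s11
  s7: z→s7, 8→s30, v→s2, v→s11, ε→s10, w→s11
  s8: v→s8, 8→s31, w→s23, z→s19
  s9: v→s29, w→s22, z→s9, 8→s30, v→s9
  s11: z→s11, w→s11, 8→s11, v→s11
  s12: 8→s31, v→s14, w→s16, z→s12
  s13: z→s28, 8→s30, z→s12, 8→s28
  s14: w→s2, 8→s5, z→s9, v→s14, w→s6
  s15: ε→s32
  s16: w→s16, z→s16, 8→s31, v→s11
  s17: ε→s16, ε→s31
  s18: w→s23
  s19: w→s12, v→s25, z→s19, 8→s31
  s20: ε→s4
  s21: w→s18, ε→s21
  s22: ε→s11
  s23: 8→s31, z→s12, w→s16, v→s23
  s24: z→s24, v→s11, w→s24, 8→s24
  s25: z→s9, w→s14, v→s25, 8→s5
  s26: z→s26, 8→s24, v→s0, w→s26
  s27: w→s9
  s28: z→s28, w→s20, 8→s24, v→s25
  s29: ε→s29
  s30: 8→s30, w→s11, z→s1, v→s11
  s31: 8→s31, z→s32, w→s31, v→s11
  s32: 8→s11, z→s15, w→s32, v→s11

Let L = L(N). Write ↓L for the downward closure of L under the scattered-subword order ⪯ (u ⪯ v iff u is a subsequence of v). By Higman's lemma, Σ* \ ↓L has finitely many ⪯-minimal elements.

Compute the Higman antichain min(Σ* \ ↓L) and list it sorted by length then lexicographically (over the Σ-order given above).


A = [8v, vwwv, vv8z8, vzvzw].

|Q|=33, |F|=21, |δ|=107 (8 ε).
min D↑ (22 st, q0=0, F={6}): 0:w→0,v→1,z→0,8→2 1:w→3,v→4,z→5,8→2 2:w→2,v→6,z→2,8→2 3:w→2,v→7,z→8,8→2 4:w→7,v→4,z→9,8→10 5:w→8,v→11,z→5,8→2 6:w→6,v→6,z→6,8→6 7:w→12,v→7,z→13,8→10 8:w→2,v→14,z→8,8→2 9:w→13,v→11,z→9,8→10 10:w→10,v→6,z→15,8→10 11:w→14,v→11,z→16,8→17 12:w→12,v→6,z→12,8→10 13:w→12,v→14,z→13,8→10 14:w→18,v→14,z→16,8→17 15:w→15,v→6,z→15,8→6 16:w→6,v→16,z→16,8→19 17:w→17,v→6,z→20,8→17 18:w→18,v→6,z→21,8→17 19:w→6,v→6,z→20,8→19 20:w→6,v→6,z→20,8→6 21:w→6,v→6,z→21,8→19 (ε-aug+det+¬).
'8v': |S_i|=[28, 9, 1] end={s11} — reject; 2/2 del acc.
'vwwv': |S_i|=[28, 27, 22, 14, 2] end={s11,s2} rej; 4/4 deletions ∈↓L.
'vv8z8': |S_i|=[28, 27, 21, 7, 4, 1] end={s11} rej; 5/5 deletions ∈↓L.
'vzvzw': N↓-sim [28, 27, 23, 13, 9, 2] end={s11,s22} — reject; 5/5 del acc.
4 words, ⪯-incomp.


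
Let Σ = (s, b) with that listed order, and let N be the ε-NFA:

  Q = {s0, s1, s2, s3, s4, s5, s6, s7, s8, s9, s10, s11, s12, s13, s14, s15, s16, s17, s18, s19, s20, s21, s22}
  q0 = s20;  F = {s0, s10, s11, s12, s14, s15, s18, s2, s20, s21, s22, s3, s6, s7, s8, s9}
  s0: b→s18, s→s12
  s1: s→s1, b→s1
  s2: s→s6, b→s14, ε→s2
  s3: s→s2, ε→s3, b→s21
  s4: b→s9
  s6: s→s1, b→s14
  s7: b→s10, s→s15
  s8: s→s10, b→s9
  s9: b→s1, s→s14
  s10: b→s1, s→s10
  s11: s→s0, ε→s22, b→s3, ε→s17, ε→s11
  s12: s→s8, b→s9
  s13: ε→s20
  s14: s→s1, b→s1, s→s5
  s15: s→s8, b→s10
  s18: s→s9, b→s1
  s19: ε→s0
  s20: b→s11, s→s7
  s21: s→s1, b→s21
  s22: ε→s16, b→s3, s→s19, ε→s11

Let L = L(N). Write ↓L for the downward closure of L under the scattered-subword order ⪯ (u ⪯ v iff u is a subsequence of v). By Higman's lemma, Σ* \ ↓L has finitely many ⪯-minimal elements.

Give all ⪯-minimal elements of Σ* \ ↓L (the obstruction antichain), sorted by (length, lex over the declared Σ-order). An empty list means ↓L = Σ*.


|Q|=23, |F|=16, |δ|=45 (9 ε).
min D↑ (16 st, q0=0, F={8}): 0:s→1,b→2 1:s→3,b→4 2:s→5,b→6 3:s→7,b→4 4:s→4,b→8 5:s→9,b→10 6:s→11,b→12 7:s→4,b→13 8:s→8,b→8 9:s→7,b→13 10:s→13,b→8 11:s→14,b→15 12:s→8,b→12 13:s→15,b→8 14:s→8,b→15 15:s→8,b→8 [Hopcroft].
'sbb': |S_i|=[21, 14, 6, 1] end={s1} ∉↓L; 3/3 single-dels accept.
'bbbs': |S_i|=[21, 18, 9, 4, 2] end={s1,s5} — reject; 4/4 deletions ∈↓L.
'ssssb': |S_i|=[21, 14, 9, 6, 4, 1] end={s1} rej; 5/5 single-dels accept.
'bbsss': run [21, 18, 9, 6, 4, 2] end={s1,s5} — reject; 5/5 del acc.
'sssbss': N↓-sim [21, 14, 9, 6, 4, 3, 2] end={s1,s5} rej; 6/6 del acc.
'bssbss': N↓-sim [21, 18, 12, 8, 4, 3, 2] end={s1,s5} — reject; 6/6 single-dels accept.
6 obstructions.

Antichain: [sbb, bbbs, ssssb, bbsss, sssbss, bssbss].


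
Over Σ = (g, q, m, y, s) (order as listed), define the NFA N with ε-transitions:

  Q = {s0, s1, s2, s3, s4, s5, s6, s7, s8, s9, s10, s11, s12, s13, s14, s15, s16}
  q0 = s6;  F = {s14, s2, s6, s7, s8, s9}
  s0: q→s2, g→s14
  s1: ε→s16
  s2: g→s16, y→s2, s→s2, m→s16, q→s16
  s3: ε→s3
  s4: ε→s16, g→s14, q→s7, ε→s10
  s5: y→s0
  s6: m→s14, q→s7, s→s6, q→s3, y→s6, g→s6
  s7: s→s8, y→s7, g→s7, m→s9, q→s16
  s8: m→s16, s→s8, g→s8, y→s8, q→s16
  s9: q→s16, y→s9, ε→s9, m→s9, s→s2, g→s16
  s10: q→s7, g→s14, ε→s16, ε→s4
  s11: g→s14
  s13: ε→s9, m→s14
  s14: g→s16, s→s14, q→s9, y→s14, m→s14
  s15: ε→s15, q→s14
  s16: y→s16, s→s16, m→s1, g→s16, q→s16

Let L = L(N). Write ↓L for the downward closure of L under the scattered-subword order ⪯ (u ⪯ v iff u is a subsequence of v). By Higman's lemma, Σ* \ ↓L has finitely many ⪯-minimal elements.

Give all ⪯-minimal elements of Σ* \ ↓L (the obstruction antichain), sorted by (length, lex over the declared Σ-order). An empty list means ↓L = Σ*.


|Q|=17, |F|=6, |δ|=55 (9 ε).
min D↑ (7 st, q0=0, F={3}): 0:g→0,q→1,m→2,y→0,s→0 1:g→1,q→3,m→4,y→1,s→5 2:g→3,q→4,m→2,y→2,s→2 3:g→3,q→3,m→3,y→3,s→3 4:g→3,q→3,m→4,y→4,s→6 5:g→5,q→3,m→3,y→5,s→5 6:g→3,q→3,m→3,y→6,s→6.
'qq': |S_i|=[9, 7, 2] end={s1,s16} rej; 2/2 del acc.
'mg': run [9, 5, 2] end={s1,s16} — reject; 2/2 del acc.
'qsm': |S_i|=[9, 7, 4, 2] end={s1,s16} ∉↓L; 3/3 single-dels accept.
3 minimals (antichain).

A = [qq, mg, qsm].


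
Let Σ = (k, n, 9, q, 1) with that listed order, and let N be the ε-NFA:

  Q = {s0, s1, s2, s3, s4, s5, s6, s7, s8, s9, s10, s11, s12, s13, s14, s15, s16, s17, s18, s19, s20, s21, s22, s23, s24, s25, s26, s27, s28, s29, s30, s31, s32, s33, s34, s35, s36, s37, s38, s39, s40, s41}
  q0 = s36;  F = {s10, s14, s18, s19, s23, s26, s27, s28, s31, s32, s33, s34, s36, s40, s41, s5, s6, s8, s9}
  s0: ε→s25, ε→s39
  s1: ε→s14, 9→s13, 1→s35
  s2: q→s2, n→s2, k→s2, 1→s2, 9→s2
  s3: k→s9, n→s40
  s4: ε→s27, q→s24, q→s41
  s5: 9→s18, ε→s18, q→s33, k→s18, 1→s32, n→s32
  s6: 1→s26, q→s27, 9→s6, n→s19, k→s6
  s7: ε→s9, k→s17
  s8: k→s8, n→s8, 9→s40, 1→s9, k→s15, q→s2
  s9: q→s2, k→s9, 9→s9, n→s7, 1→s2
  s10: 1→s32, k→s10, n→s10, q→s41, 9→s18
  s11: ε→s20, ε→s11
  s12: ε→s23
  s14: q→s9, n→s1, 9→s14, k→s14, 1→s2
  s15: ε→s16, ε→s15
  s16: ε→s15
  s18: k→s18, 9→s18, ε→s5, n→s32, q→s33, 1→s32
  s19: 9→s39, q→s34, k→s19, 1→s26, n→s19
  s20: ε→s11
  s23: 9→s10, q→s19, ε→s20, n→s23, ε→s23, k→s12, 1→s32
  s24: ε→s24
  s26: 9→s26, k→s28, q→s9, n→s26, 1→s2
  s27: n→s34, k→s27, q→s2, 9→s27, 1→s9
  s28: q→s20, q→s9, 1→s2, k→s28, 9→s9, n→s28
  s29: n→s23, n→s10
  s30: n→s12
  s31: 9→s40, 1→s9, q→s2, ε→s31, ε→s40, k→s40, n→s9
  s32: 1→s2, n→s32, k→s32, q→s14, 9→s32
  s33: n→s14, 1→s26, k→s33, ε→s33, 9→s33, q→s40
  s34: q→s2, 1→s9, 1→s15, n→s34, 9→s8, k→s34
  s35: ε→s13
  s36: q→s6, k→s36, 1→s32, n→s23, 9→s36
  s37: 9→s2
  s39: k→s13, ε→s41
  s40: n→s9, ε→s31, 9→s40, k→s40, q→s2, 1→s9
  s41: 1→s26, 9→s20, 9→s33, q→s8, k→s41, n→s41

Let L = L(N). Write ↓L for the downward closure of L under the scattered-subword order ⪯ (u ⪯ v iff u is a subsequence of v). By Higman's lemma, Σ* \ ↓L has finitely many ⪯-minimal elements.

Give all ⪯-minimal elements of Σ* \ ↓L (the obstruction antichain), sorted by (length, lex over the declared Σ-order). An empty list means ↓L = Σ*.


A = [11, qqq, n99n1, q1k9q].

|Q|=42, |F|=19, |δ|=139 (23 ε).
min D↑ (18 st, q0=0, F={9}): 0:k→0,n→1,9→0,q→2,1→3 1:k→1,n→1,9→4,q→5,1→3 2:k→2,n→5,9→2,q→6,1→7 3:k→3,n→3,9→3,q→8,1→9 4:k→4,n→4,9→10,q→11,1→3 5:k→5,n→5,9→11,q→12,1→7 6:k→6,n→12,9→6,q→9,1→13 7:k→14,n→7,9→7,q→13,1→9 8:k→8,n→8,9→8,q→13,1→9 9:k→9,n→9,9→9,q→9,1→9 10:k→10,n→3,9→10,q→15,1→3 11:k→11,n→11,9→15,q→16,1→7 12:k→12,n→12,9→16,q→9,1→13 13:k→13,n→13,9→13,q→9,1→9 14:k→14,n→14,9→13,q→13,1→9 15:k→15,n→8,9→15,q→17,1→7 16:k→16,n→16,9→17,q→9,1→13 17:k→17,n→13,9→17,q→9,1→13.
'11': N↓-sim [31, 15, 3] end={s13,s2,s35} rej; 2/2 del acc.
'qqq': |S_i|=[31, 24, 13, 1] end={s2} ∉↓L; 3/3 del acc.
'n99n1': run [31, 28, 24, 18, 13, 3] end={s13,s2,s35} ∉↓L; 5/5 single-dels accept.
'q1k9q': |S_i|=[31, 24, 12, 7, 4, 1] end={s2} ∉↓L; 5/5 del acc.
4 words, ⪯-incomp.


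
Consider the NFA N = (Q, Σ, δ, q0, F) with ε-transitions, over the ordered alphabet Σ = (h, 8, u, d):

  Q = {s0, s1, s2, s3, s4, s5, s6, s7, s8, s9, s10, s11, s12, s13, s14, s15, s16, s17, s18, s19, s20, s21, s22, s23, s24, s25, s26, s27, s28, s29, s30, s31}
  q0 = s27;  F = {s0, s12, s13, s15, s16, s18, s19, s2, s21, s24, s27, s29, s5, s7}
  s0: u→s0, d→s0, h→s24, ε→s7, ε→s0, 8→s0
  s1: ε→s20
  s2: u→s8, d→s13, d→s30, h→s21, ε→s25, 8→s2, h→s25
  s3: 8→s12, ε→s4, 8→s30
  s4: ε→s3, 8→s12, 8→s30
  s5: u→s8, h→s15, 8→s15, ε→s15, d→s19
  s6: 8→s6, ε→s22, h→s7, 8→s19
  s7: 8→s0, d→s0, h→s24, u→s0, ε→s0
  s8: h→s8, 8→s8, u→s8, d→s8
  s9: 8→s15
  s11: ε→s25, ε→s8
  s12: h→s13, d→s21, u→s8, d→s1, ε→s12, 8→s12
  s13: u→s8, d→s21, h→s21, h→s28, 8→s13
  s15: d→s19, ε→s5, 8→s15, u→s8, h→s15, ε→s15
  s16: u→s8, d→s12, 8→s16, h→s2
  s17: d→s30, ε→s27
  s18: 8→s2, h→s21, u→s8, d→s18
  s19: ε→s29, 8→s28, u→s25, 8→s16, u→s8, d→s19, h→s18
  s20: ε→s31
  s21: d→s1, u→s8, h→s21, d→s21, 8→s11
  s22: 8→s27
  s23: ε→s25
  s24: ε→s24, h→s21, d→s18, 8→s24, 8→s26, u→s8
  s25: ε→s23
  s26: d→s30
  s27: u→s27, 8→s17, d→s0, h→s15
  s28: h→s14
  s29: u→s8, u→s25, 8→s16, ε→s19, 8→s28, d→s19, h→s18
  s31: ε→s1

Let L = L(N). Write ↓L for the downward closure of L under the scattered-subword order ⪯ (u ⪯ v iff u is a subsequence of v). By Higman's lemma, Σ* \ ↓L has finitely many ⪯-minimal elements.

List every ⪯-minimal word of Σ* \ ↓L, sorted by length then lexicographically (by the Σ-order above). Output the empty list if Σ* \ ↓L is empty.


|Q|=32, |F|=14, |δ|=104 (22 ε).
min D↑ (12 st, q0=0, F={3}): 0:h→1,8→0,u→0,d→2 1:h→1,8→1,u→3,d→4 2:h→5,8→2,u→2,d→2 3:h→3,8→3,u→3,d→3 4:h→6,8→7,u→3,d→4 5:h→8,8→5,u→3,d→6 6:h→8,8→9,u→3,d→6 7:h→9,8→7,u→3,d→10 8:h→8,8→3,u→3,d→8 9:h→8,8→9,u→3,d→11 10:h→11,8→10,u→3,d→8 11:h→8,8→11,u→3,d→8 [Hopcroft].
'hu': |S_i|=[26, 22, 3] end={s23,s25,s8} rej; 2/2 single-dels accept.
'dhh8': run [26, 22, 16, 10, 4] end={s11,s23,s25,s8} — reject; 4/4 del acc.
'hd8dd8': N↓-sim [26, 22, 18, 15, 13, 8, 4] end={s11,s23,s25,s8} rej; 6/6 single-dels accept.
3 obstructions.

min(Σ*\↓L) = [hu, dhh8, hd8dd8].


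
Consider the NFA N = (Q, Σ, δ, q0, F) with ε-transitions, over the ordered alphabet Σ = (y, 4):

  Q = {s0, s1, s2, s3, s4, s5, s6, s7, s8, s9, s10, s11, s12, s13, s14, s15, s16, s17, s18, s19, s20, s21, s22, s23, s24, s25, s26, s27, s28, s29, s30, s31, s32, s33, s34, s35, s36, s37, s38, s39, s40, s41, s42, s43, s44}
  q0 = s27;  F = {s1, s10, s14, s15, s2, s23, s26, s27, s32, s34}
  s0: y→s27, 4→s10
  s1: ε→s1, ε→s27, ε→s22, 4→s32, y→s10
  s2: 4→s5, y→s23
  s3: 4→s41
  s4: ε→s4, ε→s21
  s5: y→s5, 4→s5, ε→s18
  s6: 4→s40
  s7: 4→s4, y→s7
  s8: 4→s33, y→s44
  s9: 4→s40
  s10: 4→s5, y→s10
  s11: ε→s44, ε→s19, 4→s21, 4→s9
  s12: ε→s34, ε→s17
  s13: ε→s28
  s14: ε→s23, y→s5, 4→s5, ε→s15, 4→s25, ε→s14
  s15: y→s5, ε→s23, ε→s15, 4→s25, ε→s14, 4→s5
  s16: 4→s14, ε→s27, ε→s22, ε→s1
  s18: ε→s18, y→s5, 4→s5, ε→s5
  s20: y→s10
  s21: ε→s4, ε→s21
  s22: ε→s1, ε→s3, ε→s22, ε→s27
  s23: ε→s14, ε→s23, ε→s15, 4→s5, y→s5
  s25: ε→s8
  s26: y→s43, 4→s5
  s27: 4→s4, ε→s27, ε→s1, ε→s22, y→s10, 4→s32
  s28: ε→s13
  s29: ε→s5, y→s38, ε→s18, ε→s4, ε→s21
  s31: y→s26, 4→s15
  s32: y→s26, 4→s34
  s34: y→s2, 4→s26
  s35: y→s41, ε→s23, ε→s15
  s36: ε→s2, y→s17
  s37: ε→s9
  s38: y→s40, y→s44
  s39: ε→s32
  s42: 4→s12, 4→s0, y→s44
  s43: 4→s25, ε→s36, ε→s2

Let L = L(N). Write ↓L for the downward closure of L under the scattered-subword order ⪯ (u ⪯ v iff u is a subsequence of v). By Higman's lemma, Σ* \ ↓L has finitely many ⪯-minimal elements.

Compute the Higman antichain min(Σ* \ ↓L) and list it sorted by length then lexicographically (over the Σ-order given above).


min(Σ*\↓L) = [y4, 4444, 4yyyy, 44yyy].

|Q|=45, |F|=10, |δ|=98 (47 ε).
min D↑ (8 st, q0=0, F={3}): 0:y→1,4→2 1:y→1,4→3 2:y→4,4→5 3:y→3,4→3 4:y→6,4→3 5:y→6,4→4 6:y→7,4→3 7:y→3,4→3 [Hopcroft].
'y4': N↓-sim [24, 15, 6] end={s18,s25,s33,s44,s5,s8} — reject; 2/2 single-dels accept.
'4444': run [24, 19, 15, 14, 6] end={s18,s25,s33,s44,s5,s8} — reject; 4/4 single-dels accept.
'4yyyy': run [24, 19, 14, 13, 10, 3] end={s18,s44,s5} — reject; 5/5 del acc.
'44yyy': N↓-sim [24, 19, 15, 13, 10, 3] end={s18,s44,s5} — reject; 5/5 del acc.
4 obstructions.


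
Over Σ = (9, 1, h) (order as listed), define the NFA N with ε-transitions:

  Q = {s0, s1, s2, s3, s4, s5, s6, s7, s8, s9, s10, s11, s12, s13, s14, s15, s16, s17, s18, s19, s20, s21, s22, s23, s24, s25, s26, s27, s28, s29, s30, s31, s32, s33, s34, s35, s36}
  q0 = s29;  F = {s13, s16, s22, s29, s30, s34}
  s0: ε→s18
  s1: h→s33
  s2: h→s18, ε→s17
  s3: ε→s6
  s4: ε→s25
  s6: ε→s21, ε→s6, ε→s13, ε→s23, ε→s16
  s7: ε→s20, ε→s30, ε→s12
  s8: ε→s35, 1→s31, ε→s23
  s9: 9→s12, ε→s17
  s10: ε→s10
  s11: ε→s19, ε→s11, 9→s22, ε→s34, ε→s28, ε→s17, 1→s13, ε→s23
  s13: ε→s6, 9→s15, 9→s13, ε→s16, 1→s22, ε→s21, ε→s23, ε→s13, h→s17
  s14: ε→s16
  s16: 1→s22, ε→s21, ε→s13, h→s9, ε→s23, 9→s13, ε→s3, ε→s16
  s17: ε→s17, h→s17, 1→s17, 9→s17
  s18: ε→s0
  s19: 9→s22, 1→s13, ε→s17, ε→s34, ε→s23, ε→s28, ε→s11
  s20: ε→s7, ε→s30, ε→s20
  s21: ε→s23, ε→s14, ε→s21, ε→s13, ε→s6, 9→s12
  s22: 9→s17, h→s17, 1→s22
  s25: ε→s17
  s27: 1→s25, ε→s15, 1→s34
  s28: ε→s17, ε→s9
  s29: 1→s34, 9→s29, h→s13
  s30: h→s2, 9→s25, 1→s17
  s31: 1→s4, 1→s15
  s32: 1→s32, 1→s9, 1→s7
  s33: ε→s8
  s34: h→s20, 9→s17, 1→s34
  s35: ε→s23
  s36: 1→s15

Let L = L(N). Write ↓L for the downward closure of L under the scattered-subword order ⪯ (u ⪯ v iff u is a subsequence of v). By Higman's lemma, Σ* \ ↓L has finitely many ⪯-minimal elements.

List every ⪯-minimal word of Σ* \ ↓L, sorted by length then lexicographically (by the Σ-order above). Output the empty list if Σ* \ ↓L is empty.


|Q|=37, |F|=6, |δ|=93 (54 ε).
min D↑ (6 st, q0=0, F={3}): 0:9→0,1→1,h→2 1:9→3,1→1,h→4 2:9→2,1→5,h→3 3:9→3,1→3,h→3 4:9→3,1→3,h→3 5:9→3,1→5,h→3 [Hopcroft].
'19': |S_i|=[21, 11, 2] end={s17,s25} rej; 2/2 single-dels accept.
'hh': N↓-sim [21, 19, 6] end={s0,s12,s17,s18,s2,s9} — reject; 2/2 deletions ∈↓L.
'1h1': |S_i|=[21, 11, 9, 1] end={s17} ∉↓L; 3/3 single-dels accept.
3 minimals (antichain).

A = [19, hh, 1h1].


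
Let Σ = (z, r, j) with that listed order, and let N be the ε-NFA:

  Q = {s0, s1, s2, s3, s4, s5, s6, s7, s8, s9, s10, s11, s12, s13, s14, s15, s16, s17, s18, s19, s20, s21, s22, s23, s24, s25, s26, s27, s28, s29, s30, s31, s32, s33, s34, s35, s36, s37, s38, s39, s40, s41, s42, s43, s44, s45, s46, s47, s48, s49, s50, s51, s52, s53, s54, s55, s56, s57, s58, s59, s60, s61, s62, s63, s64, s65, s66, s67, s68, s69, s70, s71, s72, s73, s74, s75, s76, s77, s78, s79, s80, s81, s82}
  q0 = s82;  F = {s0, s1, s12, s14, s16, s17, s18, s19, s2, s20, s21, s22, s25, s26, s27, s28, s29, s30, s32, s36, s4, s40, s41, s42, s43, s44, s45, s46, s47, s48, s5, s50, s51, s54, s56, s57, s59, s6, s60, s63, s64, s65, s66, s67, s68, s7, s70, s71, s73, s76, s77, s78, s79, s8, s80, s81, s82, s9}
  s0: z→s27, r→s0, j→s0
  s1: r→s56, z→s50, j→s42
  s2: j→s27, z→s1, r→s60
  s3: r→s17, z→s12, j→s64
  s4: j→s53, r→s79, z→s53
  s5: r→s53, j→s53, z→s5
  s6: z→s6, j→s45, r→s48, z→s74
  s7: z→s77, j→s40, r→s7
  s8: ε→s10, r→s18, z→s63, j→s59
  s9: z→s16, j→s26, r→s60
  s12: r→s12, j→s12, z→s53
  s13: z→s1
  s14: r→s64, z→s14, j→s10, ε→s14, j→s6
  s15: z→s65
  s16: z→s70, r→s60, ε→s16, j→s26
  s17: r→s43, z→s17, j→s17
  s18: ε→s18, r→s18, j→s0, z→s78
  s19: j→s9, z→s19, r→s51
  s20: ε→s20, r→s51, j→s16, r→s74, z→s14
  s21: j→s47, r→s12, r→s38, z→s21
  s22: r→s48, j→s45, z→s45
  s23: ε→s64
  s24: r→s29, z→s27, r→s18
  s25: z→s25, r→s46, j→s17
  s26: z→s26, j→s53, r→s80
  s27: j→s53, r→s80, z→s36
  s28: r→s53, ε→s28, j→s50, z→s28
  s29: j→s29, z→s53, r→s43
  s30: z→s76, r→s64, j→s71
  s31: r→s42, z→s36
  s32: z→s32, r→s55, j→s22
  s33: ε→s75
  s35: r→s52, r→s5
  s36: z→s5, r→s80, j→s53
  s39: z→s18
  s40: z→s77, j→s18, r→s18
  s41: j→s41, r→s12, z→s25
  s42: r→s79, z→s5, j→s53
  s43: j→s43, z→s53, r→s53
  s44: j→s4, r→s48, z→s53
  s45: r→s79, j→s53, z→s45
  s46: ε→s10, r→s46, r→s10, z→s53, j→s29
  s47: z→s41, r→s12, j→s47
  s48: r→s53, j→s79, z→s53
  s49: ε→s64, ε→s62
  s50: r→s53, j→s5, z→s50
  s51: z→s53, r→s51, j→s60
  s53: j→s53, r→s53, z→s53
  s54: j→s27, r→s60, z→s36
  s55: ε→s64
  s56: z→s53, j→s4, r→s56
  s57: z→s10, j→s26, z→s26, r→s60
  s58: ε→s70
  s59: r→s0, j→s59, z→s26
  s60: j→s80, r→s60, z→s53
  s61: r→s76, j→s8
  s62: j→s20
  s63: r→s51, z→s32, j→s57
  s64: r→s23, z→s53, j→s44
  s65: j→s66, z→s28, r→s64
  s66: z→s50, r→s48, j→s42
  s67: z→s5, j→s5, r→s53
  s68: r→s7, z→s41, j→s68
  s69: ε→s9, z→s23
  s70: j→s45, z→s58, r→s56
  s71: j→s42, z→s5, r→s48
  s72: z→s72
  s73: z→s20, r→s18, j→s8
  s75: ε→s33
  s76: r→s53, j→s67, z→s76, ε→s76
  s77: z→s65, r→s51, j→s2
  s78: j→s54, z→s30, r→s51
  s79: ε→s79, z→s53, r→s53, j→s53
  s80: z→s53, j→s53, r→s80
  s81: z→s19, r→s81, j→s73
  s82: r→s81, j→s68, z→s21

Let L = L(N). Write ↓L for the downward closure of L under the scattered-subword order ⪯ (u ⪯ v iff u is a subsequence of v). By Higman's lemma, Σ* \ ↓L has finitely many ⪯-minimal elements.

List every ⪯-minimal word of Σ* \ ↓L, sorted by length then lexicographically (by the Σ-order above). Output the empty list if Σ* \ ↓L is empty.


min(Σ*\↓L) = [zrz, rzjjj, rjrjzj, rjjjzj, jzzjrr, jrzzzr].

|Q|=83, |F|=58, |δ|=218 (17 ε).
min D↑ (59 st, q0=0, F={10}): 0:z→1,r→2,j→3 1:z→1,r→4,j→5 2:z→6,r→2,j→7 3:z→8,r→9,j→3 4:z→10,r→4,j→4 5:z→8,r→4,j→5 6:z→6,r→11,j→12 7:z→13,r→14,j→15 8:z→16,r→4,j→8 9:z→17,r→9,j→18 10:z→10,r→10,j→10 11:z→10,r→11,j→19 12:z→20,r→19,j→21 13:z→22,r→11,j→20 14:z→23,r→14,j→24 15:z→25,r→14,j→26 16:z→16,r→27,j→28 17:z→29,r→11,j→30 18:z→17,r→14,j→14 19:z→10,r→19,j→31 20:z→32,r→19,j→21 21:z→21,r→31,j→10 22:z→22,r→33,j→34 23:z→35,r→11,j→36 24:z→37,r→24,j→24 25:z→38,r→11,j→39 26:z→21,r→24,j→26 27:z→10,r→27,j→40 28:z→28,r→41,j→28 29:z→42,r→33,j→43 30:z→44,r→19,j→37 31:z→10,r→31,j→10 32:z→32,r→45,j→46 33:z→10,r→33,j→47 34:z→34,r→48,j→46 35:z→49,r→33,j→50 36:z→51,r→19,j→37 37:z→51,r→31,j→10 38:z→38,r→33,j→52 39:z→21,r→19,j→21 40:z→10,r→41,j→40 41:z→10,r→10,j→41 42:z→42,r→10,j→53 43:z→53,r→48,j→54 44:z→53,r→45,j→54 45:z→10,r→45,j→55 46:z→46,r→56,j→10 47:z→10,r→48,j→55 48:z→10,r→10,j→56 49:z→49,r→10,j→57 50:z→58,r→48,j→54 51:z→58,r→31,j→10 52:z→46,r→48,j→46 53:z→53,r→10,j→58 54:z→58,r→56,j→10 55:z→10,r→56,j→10 56:z→10,r→10,j→10 57:z→58,r→10,j→58 58:z→58,r→10,j→10 (ε-aug+det+¬).
'zrz': run [65, 55, 19, 1] end={s53} — reject; 3/3 single-dels accept.
'rzjjj': N↓-sim [65, 58, 45, 30, 10, 1] end={s53} ∉↓L; 5/5 deletions ∈↓L.
'rjrjzj': run [65, 58, 53, 27, 17, 5, 1] end={s53} — reject; 6/6 deletions ∈↓L.
'rjjjzj': |S_i|=[65, 58, 53, 45, 24, 9, 1] end={s53} — reject; 6/6 single-dels accept.
'jzzjrr': N↓-sim [65, 60, 50, 37, 19, 4, 1] end={s53} rej; 6/6 del acc.
'jrzzzr': run [65, 60, 39, 28, 21, 6, 1] end={s53} ∉↓L; 6/6 del acc.
6 words, ⪯-incomp.


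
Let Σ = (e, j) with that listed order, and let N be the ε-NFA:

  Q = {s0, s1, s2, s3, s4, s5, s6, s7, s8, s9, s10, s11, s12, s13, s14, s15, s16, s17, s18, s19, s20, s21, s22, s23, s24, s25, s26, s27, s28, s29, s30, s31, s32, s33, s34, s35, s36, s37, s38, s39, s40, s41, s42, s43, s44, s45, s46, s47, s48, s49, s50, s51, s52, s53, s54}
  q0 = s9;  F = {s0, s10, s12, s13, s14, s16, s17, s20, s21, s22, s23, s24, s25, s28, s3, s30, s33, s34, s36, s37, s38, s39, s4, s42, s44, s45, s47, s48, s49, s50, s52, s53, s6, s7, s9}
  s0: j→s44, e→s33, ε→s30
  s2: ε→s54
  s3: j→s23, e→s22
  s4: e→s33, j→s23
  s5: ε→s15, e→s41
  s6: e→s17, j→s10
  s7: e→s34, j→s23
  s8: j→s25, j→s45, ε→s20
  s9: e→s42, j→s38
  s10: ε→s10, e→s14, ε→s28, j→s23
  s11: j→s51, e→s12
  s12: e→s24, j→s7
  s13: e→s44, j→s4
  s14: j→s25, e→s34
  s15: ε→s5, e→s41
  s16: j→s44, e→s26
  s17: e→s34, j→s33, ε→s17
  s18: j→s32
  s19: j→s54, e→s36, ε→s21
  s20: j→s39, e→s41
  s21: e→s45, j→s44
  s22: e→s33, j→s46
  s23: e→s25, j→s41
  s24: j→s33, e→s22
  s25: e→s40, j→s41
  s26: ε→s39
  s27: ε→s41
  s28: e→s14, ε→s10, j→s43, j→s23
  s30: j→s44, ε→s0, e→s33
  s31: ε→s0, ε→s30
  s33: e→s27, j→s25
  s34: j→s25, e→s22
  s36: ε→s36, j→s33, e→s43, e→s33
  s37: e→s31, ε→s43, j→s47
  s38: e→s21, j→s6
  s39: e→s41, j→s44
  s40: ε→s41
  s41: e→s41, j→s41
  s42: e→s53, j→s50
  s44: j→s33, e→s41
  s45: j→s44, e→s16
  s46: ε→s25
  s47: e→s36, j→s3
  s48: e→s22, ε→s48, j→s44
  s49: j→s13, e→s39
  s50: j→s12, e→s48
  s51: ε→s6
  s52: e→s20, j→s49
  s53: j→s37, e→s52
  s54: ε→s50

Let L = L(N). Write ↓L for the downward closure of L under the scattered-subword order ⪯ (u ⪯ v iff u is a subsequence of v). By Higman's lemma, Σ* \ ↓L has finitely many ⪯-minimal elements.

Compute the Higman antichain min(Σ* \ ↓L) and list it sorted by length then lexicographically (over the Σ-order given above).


Antichain: [jeje, eeeee, jjjjj, ejeejj, jjeejj, jjjjee].

|Q|=55, |F|=35, |δ|=105 (22 ε).
min D↑ (34 st, q0=0, F={23}): 0:e→1,j→2 1:e→3,j→4 2:e→5,j→6 3:e→7,j→8 4:e→9,j→10 5:e→11,j→12 6:e→13,j→14 7:e→15,j→16 8:e→17,j→18 9:e→19,j→12 10:e→20,j→21 11:e→22,j→12 12:e→23,j→24 13:e→25,j→24 14:e→26,j→27 15:e→23,j→28 16:e→28,j→29 17:e→24,j→12 18:e→30,j→31 19:e→24,j→32 20:e→19,j→24 21:e→25,j→27 22:e→28,j→12 23:e→23,j→23 24:e→23,j→32 25:e→19,j→32 26:e→25,j→32 27:e→32,j→23 28:e→23,j→12 29:e→12,j→33 30:e→24,j→24 31:e→19,j→27 32:e→23,j→23 33:e→24,j→27 [Hopcroft].
'jeje': N↓-sim [42, 37, 23, 7, 3] end={s27,s40,s41} ∉↓L; 4/4 deletions ∈↓L.
'eeeee': run [42, 37, 30, 22, 10, 3] end={s27,s40,s41} ∉↓L; 5/5 single-dels accept.
'jjjjj': |S_i|=[42, 37, 24, 16, 6, 1] end={s41} — reject; 5/5 deletions ∈↓L.
'ejeejj': N↓-sim [42, 37, 27, 17, 8, 4, 1] end={s41} rej; 6/6 deletions ∈↓L.
'jjeejj': |S_i|=[42, 37, 24, 14, 9, 4, 1] end={s41} rej; 6/6 del acc.
'jjjjee': N↓-sim [42, 37, 24, 16, 6, 3, 2] end={s40,s41} rej; 6/6 deletions ∈↓L.
6 words, ⪯-incomp.
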